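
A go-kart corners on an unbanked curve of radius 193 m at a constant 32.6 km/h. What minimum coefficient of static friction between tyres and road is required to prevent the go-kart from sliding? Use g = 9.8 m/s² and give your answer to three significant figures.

v = 32.6/3.6 = 9.056 m/s.
Friction provides the centripetal force: μ_s m g = m v²/r, so μ_s = v²/(g r) = (9.056)²/(9.8 × 193) = 82.00/1891 = 0.04336.

0.0434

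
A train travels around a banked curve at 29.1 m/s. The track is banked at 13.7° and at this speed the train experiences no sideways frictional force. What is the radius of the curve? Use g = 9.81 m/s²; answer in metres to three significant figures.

Frictionless banking: tanθ = v²/(rg), so r = v²/(g tanθ).
r = (29.1)²/(9.81 × tan 13.7°) = 846.8/(9.81 × 0.2438) = 846.8/2.391 = 354.1 m.

354 m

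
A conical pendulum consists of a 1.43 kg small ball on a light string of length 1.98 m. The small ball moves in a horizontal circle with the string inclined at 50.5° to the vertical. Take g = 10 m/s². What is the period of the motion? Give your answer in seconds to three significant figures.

2.23 s

r = L sinθ = 1.528 m. From T sinθ = mω²r and T cosθ = mg: tanθ = ω²r/g, so ω² = g tanθ / r = g/(L cosθ).
ω = √(g/(L cosθ)) = √(10.0/(1.98 × 0.6361)) = √7.940 = 2.818 rad/s.
Period = 2π/ω = 2.230 s.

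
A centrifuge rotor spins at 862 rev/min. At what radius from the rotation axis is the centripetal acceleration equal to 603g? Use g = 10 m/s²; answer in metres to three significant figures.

ω = 862 rev/min × 2π/60 = 90.27 rad/s.
a_c = ω²r = 603g ⇒ r = 603 × 10.0 / (90.27)² = 6030/8148 = 0.7400 m.

0.740 m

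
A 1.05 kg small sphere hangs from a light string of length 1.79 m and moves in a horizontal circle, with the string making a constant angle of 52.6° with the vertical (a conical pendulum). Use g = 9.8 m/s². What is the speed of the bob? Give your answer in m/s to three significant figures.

4.27 m/s

The radius of the circle is r = L sinθ = 1.79 × sin 52.6° = 1.422 m.
Horizontally T sinθ = mv²/r and vertically T cosθ = mg, so tanθ = v²/(rg).
v = √(r g tanθ) = √(1.422 × 9.8 × 1.308) = √18.23 = 4.269 m/s.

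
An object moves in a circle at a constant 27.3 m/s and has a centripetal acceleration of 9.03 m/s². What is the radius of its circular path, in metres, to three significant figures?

82.5 m

a_c = v²/r ⇒ r = v²/a_c = (27.3)²/9.03 = 745.3/9.03 = 82.53 m.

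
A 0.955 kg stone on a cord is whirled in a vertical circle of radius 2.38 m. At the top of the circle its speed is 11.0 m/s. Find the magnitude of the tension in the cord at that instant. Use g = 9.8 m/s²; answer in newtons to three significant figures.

39.2 N

At the top, both T and the weight mg point inward (toward the centre), so T + mg = mv²/r.
T = m(v²/r − g) = 0.955 × ((11.0)²/2.38 − 9.8) = 0.955 × (50.84 − 9.8) = 0.955 × 41.04 = 39.19 N.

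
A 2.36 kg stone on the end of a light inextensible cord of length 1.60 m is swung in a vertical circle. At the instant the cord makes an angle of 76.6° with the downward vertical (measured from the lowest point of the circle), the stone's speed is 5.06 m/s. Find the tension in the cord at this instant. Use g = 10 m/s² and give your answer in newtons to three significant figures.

Take the radial direction toward the centre of the circle as positive. The component of the weight along the string toward the centre is −mg cos φ (φ measured from the bottom), so Newton's second law along the string gives T − mg cos φ = m v²/r.
cos 76.6° = 0.2317, so T = m(v²/r + g cos φ) = 2.36 × ((5.06)²/1.60 + 10.0 × 0.2317) = 2.36 × (16.00 + (2.317)) = 2.36 × 18.32 = 43.23 N.

43.2 N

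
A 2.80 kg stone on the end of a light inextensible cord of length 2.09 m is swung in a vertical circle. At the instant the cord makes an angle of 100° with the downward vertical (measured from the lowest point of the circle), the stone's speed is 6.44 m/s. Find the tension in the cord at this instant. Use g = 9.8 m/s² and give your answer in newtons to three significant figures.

Take the radial direction toward the centre of the circle as positive. The component of the weight along the string toward the centre is −mg cos φ (φ measured from the bottom), so Newton's second law along the string gives T − mg cos φ = m v²/r.
cos 100° = -0.1736, so T = m(v²/r + g cos φ) = 2.80 × ((6.44)²/2.09 + 9.8 × -0.1736) = 2.80 × (19.84 + (-1.702)) = 2.80 × 18.14 = 50.80 N.

50.8 N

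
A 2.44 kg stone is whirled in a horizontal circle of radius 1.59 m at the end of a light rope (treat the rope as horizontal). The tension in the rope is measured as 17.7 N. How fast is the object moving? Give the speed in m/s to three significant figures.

3.40 m/s

T = m v²/r ⇒ v = √(T r / m) = √(17.7 × 1.59 / 2.44) = √11.53 = 3.396 m/s.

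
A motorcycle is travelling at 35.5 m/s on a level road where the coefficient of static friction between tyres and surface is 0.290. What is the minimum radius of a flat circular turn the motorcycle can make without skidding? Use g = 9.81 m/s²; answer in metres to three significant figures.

At the limit, μ_s m g = m v²/r, so r_min = v²/(μ_s g) = (35.5)²/(0.290 × 9.81) = 1260/2.845 = 443.0 m.

443 m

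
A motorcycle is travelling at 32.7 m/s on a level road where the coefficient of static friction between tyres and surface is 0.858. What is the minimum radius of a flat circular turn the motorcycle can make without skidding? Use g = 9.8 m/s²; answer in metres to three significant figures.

127 m

At the limit, μ_s m g = m v²/r, so r_min = v²/(μ_s g) = (32.7)²/(0.858 × 9.8) = 1069/8.408 = 127.2 m.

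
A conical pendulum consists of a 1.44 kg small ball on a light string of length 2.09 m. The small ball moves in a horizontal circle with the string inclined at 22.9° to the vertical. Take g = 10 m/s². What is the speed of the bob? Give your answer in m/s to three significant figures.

The radius of the circle is r = L sinθ = 2.09 × sin 22.9° = 0.8133 m.
Horizontally T sinθ = mv²/r and vertically T cosθ = mg, so tanθ = v²/(rg).
v = √(r g tanθ) = √(0.8133 × 10.0 × 0.4224) = √3.435 = 1.853 m/s.

1.85 m/s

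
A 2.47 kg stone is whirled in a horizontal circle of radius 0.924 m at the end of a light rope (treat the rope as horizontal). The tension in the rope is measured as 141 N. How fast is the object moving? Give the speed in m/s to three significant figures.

7.26 m/s

T = m v²/r ⇒ v = √(T r / m) = √(141 × 0.924 / 2.47) = √52.75 = 7.263 m/s.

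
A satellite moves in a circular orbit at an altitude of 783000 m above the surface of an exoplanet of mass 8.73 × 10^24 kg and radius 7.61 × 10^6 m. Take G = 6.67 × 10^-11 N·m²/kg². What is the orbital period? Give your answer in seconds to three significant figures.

r = R + h = 7.61 × 10^6 + 783000 = 8.393 × 10^6 m. Gravity provides the centripetal force: G M m / r² = m v² / r ⇒ v = √(GM/r) = 8329 m/s.
T = 2πr/v = 2π × 8.393 × 10^6 / 8329 = 6331 s.

6330 s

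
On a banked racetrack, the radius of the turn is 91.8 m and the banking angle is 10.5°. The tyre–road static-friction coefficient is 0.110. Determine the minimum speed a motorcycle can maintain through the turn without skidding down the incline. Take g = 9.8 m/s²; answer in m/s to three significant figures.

8.15 m/s

At the minimum speed, friction acts up the slope at its limiting value f = μN. Radially (horizontal, toward centre): N sinθ − μN cosθ = mv²/r. Vertically: N cosθ + μN sinθ = mg.
Dividing: v² = r g (sinθ − μcosθ)/(cosθ + μsinθ).
sinθ − μcosθ = 0.1822 − 0.110×0.9833 = 0.07408; cosθ + μsinθ = 0.9833 + 0.110×0.1822 = 1.003.
v² = 91.8 × 9.8 × 0.07408/1.003 = 66.42 m²/s², so v = 8.150 m/s.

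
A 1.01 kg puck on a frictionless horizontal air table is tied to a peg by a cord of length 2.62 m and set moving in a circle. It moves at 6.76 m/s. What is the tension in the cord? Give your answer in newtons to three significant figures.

The tension is the only horizontal force, so it supplies the full centripetal force: T = m v²/r = 1.01 × (6.760)²/2.62 = 1.01 × 45.70/2.62 = 17.62 N.

17.6 N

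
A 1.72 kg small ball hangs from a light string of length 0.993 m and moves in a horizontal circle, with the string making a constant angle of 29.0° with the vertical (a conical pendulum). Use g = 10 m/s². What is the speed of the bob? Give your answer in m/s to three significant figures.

The radius of the circle is r = L sinθ = 0.993 × sin 29.0° = 0.4814 m.
Horizontally T sinθ = mv²/r and vertically T cosθ = mg, so tanθ = v²/(rg).
v = √(r g tanθ) = √(0.4814 × 10.0 × 0.5543) = √2.669 = 1.634 m/s.

1.63 m/s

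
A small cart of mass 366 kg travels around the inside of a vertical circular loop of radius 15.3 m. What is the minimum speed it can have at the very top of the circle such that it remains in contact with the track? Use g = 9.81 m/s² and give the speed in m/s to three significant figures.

At the highest point the centre is directly below, so both the weight and N act inward: N + mg = mv²/r.
At minimum speed N → 0, so mg = mv_min²/r ⇒ v_min = √(g r) = √(9.81 × 15.3) = 12.25 m/s.

12.3 m/s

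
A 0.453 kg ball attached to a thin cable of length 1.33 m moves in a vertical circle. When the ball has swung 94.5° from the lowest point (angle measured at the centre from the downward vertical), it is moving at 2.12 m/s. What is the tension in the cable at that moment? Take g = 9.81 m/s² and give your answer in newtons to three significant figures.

Take the radial direction toward the centre of the circle as positive. The component of the weight along the string toward the centre is −mg cos φ (φ measured from the bottom), so Newton's second law along the string gives T − mg cos φ = m v²/r.
cos 94.5° = -0.07846, so T = m(v²/r + g cos φ) = 0.453 × ((2.12)²/1.33 + 9.81 × -0.07846) = 0.453 × (3.379 + (-0.7697)) = 0.453 × 2.610 = 1.182 N.

1.18 N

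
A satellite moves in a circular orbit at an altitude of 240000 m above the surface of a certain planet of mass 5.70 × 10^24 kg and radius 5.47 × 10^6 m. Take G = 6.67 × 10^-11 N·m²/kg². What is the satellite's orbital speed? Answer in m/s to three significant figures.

Orbital radius r = R + h = 5.47 × 10^6 + 240000 = 5.710 × 10^6 m.
Gravity supplies the centripetal force: G M m / r² = m v² / r, so v = √(GM/r).
v = √(6.67 × 10^-11 × 5.70 × 10^24 / 5.710 × 10^6) = √(6.658 × 10^7) = 8160 m/s.

8160 m/s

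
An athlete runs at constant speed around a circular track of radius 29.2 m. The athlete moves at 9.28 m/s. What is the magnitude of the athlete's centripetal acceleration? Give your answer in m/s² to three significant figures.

2.95 m/s²

a_c = v²/r = (9.280)²/29.2 = 86.12/29.2 = 2.949 m/s².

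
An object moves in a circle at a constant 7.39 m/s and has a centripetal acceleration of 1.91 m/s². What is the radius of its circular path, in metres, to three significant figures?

a_c = v²/r ⇒ r = v²/a_c = (7.39)²/1.91 = 54.61/1.91 = 28.59 m.

28.6 m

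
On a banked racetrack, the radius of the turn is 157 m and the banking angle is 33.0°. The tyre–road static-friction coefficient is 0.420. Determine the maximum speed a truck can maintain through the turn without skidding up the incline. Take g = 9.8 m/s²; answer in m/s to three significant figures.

47.6 m/s

At the maximum speed, friction acts down the slope at its limiting value f = μN. Radially (horizontal, toward centre): N sinθ + μN cosθ = mv²/r. Vertically: N cosθ − μN sinθ = mg.
Dividing: v² = r g (sinθ + μcosθ)/(cosθ − μsinθ).
sinθ + μcosθ = 0.5446 + 0.420×0.8387 = 0.8969; cosθ − μsinθ = 0.8387 − 0.420×0.5446 = 0.6099.
v² = 157 × 9.8 × 0.8969/0.6099 = 2262 m²/s², so v = 47.57 m/s.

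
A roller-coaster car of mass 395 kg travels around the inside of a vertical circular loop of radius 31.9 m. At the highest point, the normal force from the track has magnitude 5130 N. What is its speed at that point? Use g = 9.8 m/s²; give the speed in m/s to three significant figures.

27.0 m/s

At the top, N + mg = mv²/r, so v = √(r(N/m + g)) = √(31.9 × (5130/395 + 9.8)) = √(31.9 × 22.79) = √726.9 = 26.96 m/s.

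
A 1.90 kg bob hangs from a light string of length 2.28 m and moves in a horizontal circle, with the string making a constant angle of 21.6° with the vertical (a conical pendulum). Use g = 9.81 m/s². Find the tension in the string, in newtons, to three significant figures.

Vertically the bob has no acceleration, so T cosθ = mg.
T = mg/cosθ = 1.90 × 9.81 / cos 21.6° = 18.64/0.9298 = 20.05 N.

20.0 N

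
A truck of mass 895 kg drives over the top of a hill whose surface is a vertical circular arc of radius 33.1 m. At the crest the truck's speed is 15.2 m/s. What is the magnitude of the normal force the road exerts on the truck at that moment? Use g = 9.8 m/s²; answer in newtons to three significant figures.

At the crest the centripetal acceleration points downward (toward the centre of the arc), so mg − N = mv²/r.
N = m(g − v²/r) = 895 × (9.8 − (15.2)²/33.1) = 895 × (9.8 − 6.980) = 895 × 2.820 = 2524 N.

2520 N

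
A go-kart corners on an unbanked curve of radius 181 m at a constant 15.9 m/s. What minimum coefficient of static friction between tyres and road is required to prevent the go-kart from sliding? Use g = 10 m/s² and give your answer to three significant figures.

0.140

Friction provides the centripetal force: μ_s m g = m v²/r, so μ_s = v²/(g r) = (15.90)²/(10.0 × 181) = 252.8/1810 = 0.1397.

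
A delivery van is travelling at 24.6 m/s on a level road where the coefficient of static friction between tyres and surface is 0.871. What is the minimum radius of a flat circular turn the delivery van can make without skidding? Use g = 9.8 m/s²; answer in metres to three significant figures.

70.9 m

At the limit, μ_s m g = m v²/r, so r_min = v²/(μ_s g) = (24.6)²/(0.871 × 9.8) = 605.2/8.536 = 70.90 m.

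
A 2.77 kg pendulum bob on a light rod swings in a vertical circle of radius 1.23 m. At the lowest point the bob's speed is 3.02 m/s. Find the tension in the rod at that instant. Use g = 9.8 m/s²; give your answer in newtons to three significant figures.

At the lowest point, T points up (toward the centre) and the weight mg points down (away from the centre), so the net inward force is T − mg = mv²/r.
T = m(v²/r + g) = 2.77 × ((3.02)²/1.23 + 9.8) = 2.77 × (7.415 + 9.8) = 2.77 × 17.21 = 47.69 N.

47.7 N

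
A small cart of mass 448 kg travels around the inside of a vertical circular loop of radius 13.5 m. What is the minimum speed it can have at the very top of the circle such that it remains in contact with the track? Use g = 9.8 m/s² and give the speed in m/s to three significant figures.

11.5 m/s

At the top, both weight mg and N point toward the centre: N + mg = mv²/r.
At minimum speed N → 0, so mg = mv_min²/r ⇒ v_min = √(g r) = √(9.8 × 13.5) = 11.50 m/s.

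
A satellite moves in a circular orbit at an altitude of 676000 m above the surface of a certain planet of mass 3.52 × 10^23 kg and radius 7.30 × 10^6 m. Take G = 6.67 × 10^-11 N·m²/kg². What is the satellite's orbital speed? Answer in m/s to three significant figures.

Orbital radius r = R + h = 7.30 × 10^6 + 676000 = 7.976 × 10^6 m.
Gravity supplies the centripetal force: G M m / r² = m v² / r, so v = √(GM/r).
v = √(6.67 × 10^-11 × 3.52 × 10^23 / 7.976 × 10^6) = √(2.944 × 10^6) = 1716 m/s.

1720 m/s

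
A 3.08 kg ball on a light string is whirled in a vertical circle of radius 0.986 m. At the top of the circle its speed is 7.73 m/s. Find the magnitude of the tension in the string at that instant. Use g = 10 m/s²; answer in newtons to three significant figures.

156 N

At the top, both T and the weight mg point inward (toward the centre), so T + mg = mv²/r.
T = m(v²/r − g) = 3.08 × ((7.73)²/0.986 − 10.0) = 3.08 × (60.60 − 10.0) = 3.08 × 50.60 = 155.9 N.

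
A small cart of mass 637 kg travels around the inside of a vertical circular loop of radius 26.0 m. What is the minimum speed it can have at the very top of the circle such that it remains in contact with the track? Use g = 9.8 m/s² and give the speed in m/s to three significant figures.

At the top, both weight mg and N point toward the centre: N + mg = mv²/r.
At minimum speed N → 0, so mg = mv_min²/r ⇒ v_min = √(g r) = √(9.8 × 26.0) = 15.96 m/s.

16.0 m/s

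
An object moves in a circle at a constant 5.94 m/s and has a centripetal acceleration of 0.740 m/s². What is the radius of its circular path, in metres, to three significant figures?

a_c = v²/r ⇒ r = v²/a_c = (5.94)²/0.740 = 35.28/0.740 = 47.68 m.

47.7 m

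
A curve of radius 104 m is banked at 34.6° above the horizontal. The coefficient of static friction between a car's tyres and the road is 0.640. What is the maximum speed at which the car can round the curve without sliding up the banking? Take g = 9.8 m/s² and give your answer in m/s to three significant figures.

At the maximum speed, friction acts down the slope at its limiting value f = μN. Radially (horizontal, toward centre): N sinθ + μN cosθ = mv²/r. Vertically: N cosθ − μN sinθ = mg.
Dividing: v² = r g (sinθ + μcosθ)/(cosθ − μsinθ).
sinθ + μcosθ = 0.5678 + 0.640×0.8231 = 1.095; cosθ − μsinθ = 0.8231 − 0.640×0.5678 = 0.4597.
v² = 104 × 9.8 × 1.095/0.4597 = 2427 m²/s², so v = 49.26 m/s.

49.3 m/s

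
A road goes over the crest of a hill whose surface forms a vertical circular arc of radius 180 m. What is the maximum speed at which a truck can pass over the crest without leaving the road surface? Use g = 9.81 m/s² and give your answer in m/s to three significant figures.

42.0 m/s

At the crest the centre of the circle is below the truck, so the net downward (centripetal) force is mg − N = mv²/r.
The truck leaves the road when N → 0, giving v_max = √(g r) = √(9.81 × 180) = 42.02 m/s.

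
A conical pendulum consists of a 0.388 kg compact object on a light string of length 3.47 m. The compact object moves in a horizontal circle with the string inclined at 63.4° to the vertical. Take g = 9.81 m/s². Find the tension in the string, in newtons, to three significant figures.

Vertically the bob has no acceleration, so T cosθ = mg.
T = mg/cosθ = 0.388 × 9.81 / cos 63.4° = 3.806/0.4478 = 8.501 N.

8.50 N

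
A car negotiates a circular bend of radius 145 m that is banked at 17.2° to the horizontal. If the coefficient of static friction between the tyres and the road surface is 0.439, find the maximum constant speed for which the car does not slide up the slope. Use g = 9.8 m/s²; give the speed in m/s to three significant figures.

At the maximum speed, friction acts down the slope at its limiting value f = μN. Radially (horizontal, toward centre): N sinθ + μN cosθ = mv²/r. Vertically: N cosθ − μN sinθ = mg.
Dividing: v² = r g (sinθ + μcosθ)/(cosθ − μsinθ).
sinθ + μcosθ = 0.2957 + 0.439×0.9553 = 0.7151; cosθ − μsinθ = 0.9553 − 0.439×0.2957 = 0.8255.
v² = 145 × 9.8 × 0.7151/0.8255 = 1231 m²/s², so v = 35.09 m/s.

35.1 m/s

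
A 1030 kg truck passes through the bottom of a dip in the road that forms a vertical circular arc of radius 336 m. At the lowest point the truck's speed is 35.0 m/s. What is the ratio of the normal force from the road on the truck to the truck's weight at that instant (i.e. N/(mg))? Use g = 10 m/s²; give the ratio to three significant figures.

1.36

At the bottom, N − mg = mv²/r, so N = m(v²/r + g) and N/(mg) = v²/(rg) + 1 = (35.0)²/(336 × 10.0) + 1 = 0.3646 + 1 = 1.365.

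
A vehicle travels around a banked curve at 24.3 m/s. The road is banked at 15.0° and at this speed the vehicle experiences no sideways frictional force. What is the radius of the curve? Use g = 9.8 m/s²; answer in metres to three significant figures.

225 m

Frictionless banking: tanθ = v²/(rg), so r = v²/(g tanθ).
r = (24.3)²/(9.8 × tan 15.0°) = 590.5/(9.8 × 0.2679) = 590.5/2.626 = 224.9 m.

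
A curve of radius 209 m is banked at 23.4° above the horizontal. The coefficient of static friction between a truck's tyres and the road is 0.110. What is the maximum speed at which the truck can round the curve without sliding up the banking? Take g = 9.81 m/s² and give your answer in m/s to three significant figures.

34.2 m/s

At the maximum speed, friction acts down the slope at its limiting value f = μN. Radially (horizontal, toward centre): N sinθ + μN cosθ = mv²/r. Vertically: N cosθ − μN sinθ = mg.
Dividing: v² = r g (sinθ + μcosθ)/(cosθ − μsinθ).
sinθ + μcosθ = 0.3971 + 0.110×0.9178 = 0.4981; cosθ − μsinθ = 0.9178 − 0.110×0.3971 = 0.8741.
v² = 209 × 9.81 × 0.4981/0.8741 = 1168 m²/s², so v = 34.18 m/s.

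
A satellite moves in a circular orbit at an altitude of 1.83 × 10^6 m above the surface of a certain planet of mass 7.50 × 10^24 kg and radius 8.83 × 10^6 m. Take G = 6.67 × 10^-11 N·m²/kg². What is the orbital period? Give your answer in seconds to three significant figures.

9780 s

r = R + h = 8.83 × 10^6 + 1.83 × 10^6 = 1.066 × 10^7 m. Gravity provides the centripetal force: G M m / r² = m v² / r ⇒ v = √(GM/r) = 6850 m/s.
T = 2πr/v = 2π × 1.066 × 10^7 / 6850 = 9777 s.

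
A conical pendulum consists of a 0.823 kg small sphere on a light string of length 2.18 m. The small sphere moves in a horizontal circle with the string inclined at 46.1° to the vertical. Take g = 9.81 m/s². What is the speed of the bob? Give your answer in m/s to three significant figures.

4.00 m/s

The radius of the circle is r = L sinθ = 2.18 × sin 46.1° = 1.571 m.
Horizontally T sinθ = mv²/r and vertically T cosθ = mg, so tanθ = v²/(rg).
v = √(r g tanθ) = √(1.571 × 9.81 × 1.039) = √16.01 = 4.002 m/s.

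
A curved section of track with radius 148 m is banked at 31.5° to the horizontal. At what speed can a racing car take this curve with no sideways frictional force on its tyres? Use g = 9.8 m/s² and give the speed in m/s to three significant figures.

On a frictionless banked curve, N sinθ = mv²/r and N cosθ = mg, so tanθ = v²/(rg).
v = √(r g tanθ) = √(148 × 9.8 × tan 31.5°) = √(148 × 9.8 × 0.6128) = √888.8 = 29.81 m/s.

29.8 m/s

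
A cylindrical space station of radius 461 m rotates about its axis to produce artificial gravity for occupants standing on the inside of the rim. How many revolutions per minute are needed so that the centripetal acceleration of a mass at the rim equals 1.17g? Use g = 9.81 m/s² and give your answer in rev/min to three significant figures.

Require ω²r = 1.17g, so ω = √(1.17 × 9.81/461) = 0.1578 rad/s.
In rev/min: ω × 60/(2π) = 0.1578 × 60/(2π) = 1.507 rev/min.

1.51 rev/min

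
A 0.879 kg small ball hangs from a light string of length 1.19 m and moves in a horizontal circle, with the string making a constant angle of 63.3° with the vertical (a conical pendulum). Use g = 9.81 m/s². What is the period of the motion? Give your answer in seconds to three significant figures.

r = L sinθ = 1.063 m. From T sinθ = mω²r and T cosθ = mg: tanθ = ω²r/g, so ω² = g tanθ / r = g/(L cosθ).
ω = √(g/(L cosθ)) = √(9.81/(1.19 × 0.4493)) = √18.35 = 4.283 rad/s.
Period = 2π/ω = 1.467 s.

1.47 s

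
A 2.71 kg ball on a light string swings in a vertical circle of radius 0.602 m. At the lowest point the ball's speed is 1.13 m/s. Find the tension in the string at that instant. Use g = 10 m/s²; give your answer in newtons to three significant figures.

32.8 N

At the lowest point, T points up (toward the centre) and the weight mg points down (away from the centre), so the net inward force is T − mg = mv²/r.
T = m(v²/r + g) = 2.71 × ((1.13)²/0.602 + 10.0) = 2.71 × (2.121 + 10.0) = 2.71 × 12.12 = 32.85 N.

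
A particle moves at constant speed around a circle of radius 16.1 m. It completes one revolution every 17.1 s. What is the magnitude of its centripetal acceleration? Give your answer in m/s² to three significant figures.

v = 2πr/T = 2π × 16.1/17.1 = 5.916 m/s.
a_c = v²/r = (5.916)²/16.1 = 35.00/16.1 = 2.174 m/s².

2.17 m/s²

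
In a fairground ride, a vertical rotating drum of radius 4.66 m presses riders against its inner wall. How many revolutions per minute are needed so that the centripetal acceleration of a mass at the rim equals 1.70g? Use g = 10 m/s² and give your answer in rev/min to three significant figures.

Require ω²r = 1.70g, so ω = √(1.70 × 10.0/4.66) = 1.910 rad/s.
In rev/min: ω × 60/(2π) = 1.910 × 60/(2π) = 18.24 rev/min.

18.2 rev/min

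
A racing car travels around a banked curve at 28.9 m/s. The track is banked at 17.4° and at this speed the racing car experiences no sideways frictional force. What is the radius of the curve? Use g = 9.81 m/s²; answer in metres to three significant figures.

Frictionless banking: tanθ = v²/(rg), so r = v²/(g tanθ).
r = (28.9)²/(9.81 × tan 17.4°) = 835.2/(9.81 × 0.3134) = 835.2/3.074 = 271.7 m.

272 m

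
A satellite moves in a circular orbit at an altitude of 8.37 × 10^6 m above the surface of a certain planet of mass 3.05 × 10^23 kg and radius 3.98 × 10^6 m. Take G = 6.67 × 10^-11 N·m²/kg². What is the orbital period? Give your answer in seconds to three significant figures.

r = R + h = 3.98 × 10^6 + 8.37 × 10^6 = 1.235 × 10^7 m. Gravity provides the centripetal force: G M m / r² = m v² / r ⇒ v = √(GM/r) = 1283 m/s.
T = 2πr/v = 2π × 1.235 × 10^7 / 1283 = 60460 s.

60500 s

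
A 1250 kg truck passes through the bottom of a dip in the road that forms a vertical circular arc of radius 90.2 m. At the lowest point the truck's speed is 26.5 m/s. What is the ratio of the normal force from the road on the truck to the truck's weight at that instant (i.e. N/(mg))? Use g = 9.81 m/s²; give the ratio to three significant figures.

1.79

At the bottom, N − mg = mv²/r, so N = m(v²/r + g) and N/(mg) = v²/(rg) + 1 = (26.5)²/(90.2 × 9.81) + 1 = 0.7936 + 1 = 1.794.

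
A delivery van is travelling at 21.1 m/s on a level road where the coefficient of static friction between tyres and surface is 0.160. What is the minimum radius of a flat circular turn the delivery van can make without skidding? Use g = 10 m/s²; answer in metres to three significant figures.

At the limit, μ_s m g = m v²/r, so r_min = v²/(μ_s g) = (21.1)²/(0.160 × 10.0) = 445.2/1.600 = 278.3 m.

278 m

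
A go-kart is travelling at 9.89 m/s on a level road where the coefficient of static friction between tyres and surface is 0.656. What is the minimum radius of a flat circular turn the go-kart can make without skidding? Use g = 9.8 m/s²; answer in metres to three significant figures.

At the limit, μ_s m g = m v²/r, so r_min = v²/(μ_s g) = (9.89)²/(0.656 × 9.8) = 97.81/6.429 = 15.21 m.

15.2 m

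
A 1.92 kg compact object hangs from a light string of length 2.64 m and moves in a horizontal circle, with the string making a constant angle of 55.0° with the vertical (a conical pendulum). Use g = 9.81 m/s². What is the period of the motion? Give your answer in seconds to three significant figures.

2.47 s

r = L sinθ = 2.163 m. From T sinθ = mω²r and T cosθ = mg: tanθ = ω²r/g, so ω² = g tanθ / r = g/(L cosθ).
ω = √(g/(L cosθ)) = √(9.81/(2.64 × 0.5736)) = √6.478 = 2.545 rad/s.
Period = 2π/ω = 2.469 s.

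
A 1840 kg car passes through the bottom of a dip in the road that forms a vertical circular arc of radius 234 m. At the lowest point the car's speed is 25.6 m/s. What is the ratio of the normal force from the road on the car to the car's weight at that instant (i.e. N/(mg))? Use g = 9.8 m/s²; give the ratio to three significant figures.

At the bottom, N − mg = mv²/r, so N = m(v²/r + g) and N/(mg) = v²/(rg) + 1 = (25.6)²/(234 × 9.8) + 1 = 0.2858 + 1 = 1.286.

1.29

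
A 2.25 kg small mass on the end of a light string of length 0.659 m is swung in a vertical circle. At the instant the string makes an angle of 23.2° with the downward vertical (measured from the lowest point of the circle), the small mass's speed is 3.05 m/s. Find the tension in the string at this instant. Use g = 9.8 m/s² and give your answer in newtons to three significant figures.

Take the radial direction toward the centre of the circle as positive. The component of the weight along the string toward the centre is −mg cos φ (φ measured from the bottom), so Newton's second law along the string gives T − mg cos φ = m v²/r.
cos 23.2° = 0.9191, so T = m(v²/r + g cos φ) = 2.25 × ((3.05)²/0.659 + 9.8 × 0.9191) = 2.25 × (14.12 + (9.008)) = 2.25 × 23.12 = 52.03 N.

52.0 N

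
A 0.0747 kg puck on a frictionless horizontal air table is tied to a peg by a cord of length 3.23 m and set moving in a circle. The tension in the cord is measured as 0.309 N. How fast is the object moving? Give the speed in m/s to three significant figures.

T = m v²/r ⇒ v = √(T r / m) = √(0.309 × 3.23 / 0.0747) = √13.36 = 3.655 m/s.

3.66 m/s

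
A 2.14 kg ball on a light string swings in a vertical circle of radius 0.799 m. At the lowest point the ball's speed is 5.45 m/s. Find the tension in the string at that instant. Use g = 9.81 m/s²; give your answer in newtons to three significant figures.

At the lowest point, T points up (toward the centre) and the weight mg points down (away from the centre), so the net inward force is T − mg = mv²/r.
T = m(v²/r + g) = 2.14 × ((5.45)²/0.799 + 9.81) = 2.14 × (37.17 + 9.81) = 2.14 × 46.98 = 100.5 N.

101 N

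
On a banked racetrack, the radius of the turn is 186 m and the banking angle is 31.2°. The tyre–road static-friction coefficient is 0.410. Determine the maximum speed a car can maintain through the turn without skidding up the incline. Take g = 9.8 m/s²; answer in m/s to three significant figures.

49.6 m/s

At the maximum speed, friction acts down the slope at its limiting value f = μN. Radially (horizontal, toward centre): N sinθ + μN cosθ = mv²/r. Vertically: N cosθ − μN sinθ = mg.
Dividing: v² = r g (sinθ + μcosθ)/(cosθ − μsinθ).
sinθ + μcosθ = 0.5180 + 0.410×0.8554 = 0.8687; cosθ − μsinθ = 0.8554 − 0.410×0.5180 = 0.6430.
v² = 186 × 9.8 × 0.8687/0.6430 = 2463 m²/s², so v = 49.63 m/s.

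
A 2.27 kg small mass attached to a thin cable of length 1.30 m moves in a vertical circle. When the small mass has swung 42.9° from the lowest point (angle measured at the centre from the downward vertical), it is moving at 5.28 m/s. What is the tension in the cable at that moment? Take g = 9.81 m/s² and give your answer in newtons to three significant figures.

65.0 N

Take the radial direction toward the centre of the circle as positive. The component of the weight along the string toward the centre is −mg cos φ (φ measured from the bottom), so Newton's second law along the string gives T − mg cos φ = m v²/r.
cos 42.9° = 0.7325, so T = m(v²/r + g cos φ) = 2.27 × ((5.28)²/1.30 + 9.81 × 0.7325) = 2.27 × (21.44 + (7.186)) = 2.27 × 28.63 = 64.99 N.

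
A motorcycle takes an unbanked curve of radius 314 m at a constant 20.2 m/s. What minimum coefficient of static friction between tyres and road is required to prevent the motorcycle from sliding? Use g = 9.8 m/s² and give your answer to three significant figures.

0.133

Friction provides the centripetal force: μ_s m g = m v²/r, so μ_s = v²/(g r) = (20.20)²/(9.8 × 314) = 408.0/3077 = 0.1326.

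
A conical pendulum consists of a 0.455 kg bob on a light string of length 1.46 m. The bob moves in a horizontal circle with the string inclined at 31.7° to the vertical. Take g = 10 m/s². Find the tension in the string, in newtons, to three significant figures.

Vertically the bob has no acceleration, so T cosθ = mg.
T = mg/cosθ = 0.455 × 10.0 / cos 31.7° = 4.550/0.8508 = 5.348 N.

5.35 N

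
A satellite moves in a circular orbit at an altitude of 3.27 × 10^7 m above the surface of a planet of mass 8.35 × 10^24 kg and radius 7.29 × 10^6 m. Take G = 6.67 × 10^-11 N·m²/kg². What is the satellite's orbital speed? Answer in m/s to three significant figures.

Orbital radius r = R + h = 7.29 × 10^6 + 3.27 × 10^7 = 3.999 × 10^7 m.
Gravity supplies the centripetal force: G M m / r² = m v² / r, so v = √(GM/r).
v = √(6.67 × 10^-11 × 8.35 × 10^24 / 3.999 × 10^7) = √(1.393 × 10^7) = 3732 m/s.

3730 m/s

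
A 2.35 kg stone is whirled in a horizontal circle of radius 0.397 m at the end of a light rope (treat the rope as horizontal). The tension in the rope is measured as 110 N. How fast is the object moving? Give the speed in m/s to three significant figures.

T = m v²/r ⇒ v = √(T r / m) = √(110 × 0.397 / 2.35) = √18.58 = 4.311 m/s.

4.31 m/s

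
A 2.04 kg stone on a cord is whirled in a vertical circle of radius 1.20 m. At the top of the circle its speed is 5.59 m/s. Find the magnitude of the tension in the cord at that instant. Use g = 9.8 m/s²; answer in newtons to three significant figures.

At the top, both T and the weight mg point inward (toward the centre), so T + mg = mv²/r.
T = m(v²/r − g) = 2.04 × ((5.59)²/1.20 − 9.8) = 2.04 × (26.04 − 9.8) = 2.04 × 16.24 = 33.13 N.

33.1 N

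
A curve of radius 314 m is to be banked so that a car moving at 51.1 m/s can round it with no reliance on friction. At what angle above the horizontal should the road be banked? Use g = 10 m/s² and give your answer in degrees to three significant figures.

39.7°

For a frictionless banked turn: horizontally N sinθ = mv²/r and vertically N cosθ = mg.
Dividing: tanθ = v²/(r g) = (51.1)²/(314 × 10.0) = 2611/3140 = 0.8316.
θ = arctan(0.8316) = 39.75°.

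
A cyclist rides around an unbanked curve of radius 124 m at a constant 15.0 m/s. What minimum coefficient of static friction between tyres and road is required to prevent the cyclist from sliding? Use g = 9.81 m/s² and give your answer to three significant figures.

0.185

Friction provides the centripetal force: μ_s m g = m v²/r, so μ_s = v²/(g r) = (15.00)²/(9.81 × 124) = 225.0/1216 = 0.1850.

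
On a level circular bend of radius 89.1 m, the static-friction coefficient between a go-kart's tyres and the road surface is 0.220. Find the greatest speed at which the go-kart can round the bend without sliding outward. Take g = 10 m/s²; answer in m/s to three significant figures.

The only inward force on a level bend is static friction, so at the limit f_s = μ_s N = μ_s m g = m v²/r.
Mass cancels: v_max = √(μ_s g r) = √(0.220 × 10.0 × 89.1) = √196.0 = 14.00 m/s.

14.0 m/s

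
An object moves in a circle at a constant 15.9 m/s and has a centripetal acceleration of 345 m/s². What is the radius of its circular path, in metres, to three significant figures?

a_c = v²/r ⇒ r = v²/a_c = (15.9)²/345 = 252.8/345 = 0.7328 m.

0.733 m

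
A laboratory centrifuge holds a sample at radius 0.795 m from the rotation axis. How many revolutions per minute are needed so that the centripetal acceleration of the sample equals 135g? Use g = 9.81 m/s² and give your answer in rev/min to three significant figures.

Require ω²r = 135g, so ω = √(135 × 9.81/0.795) = 40.81 rad/s.
In rev/min: ω × 60/(2π) = 40.81 × 60/(2π) = 389.8 rev/min.

390 rev/min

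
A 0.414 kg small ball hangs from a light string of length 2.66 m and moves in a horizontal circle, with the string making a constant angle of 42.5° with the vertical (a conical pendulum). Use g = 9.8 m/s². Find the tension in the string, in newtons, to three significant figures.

5.50 N

Vertically the bob has no acceleration, so T cosθ = mg.
T = mg/cosθ = 0.414 × 9.8 / cos 42.5° = 4.057/0.7373 = 5.503 N.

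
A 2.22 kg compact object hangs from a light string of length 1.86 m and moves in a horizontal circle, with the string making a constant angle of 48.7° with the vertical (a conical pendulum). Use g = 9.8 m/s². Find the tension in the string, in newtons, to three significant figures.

33.0 N

Vertically the bob has no acceleration, so T cosθ = mg.
T = mg/cosθ = 2.22 × 9.8 / cos 48.7° = 21.76/0.6600 = 32.96 N.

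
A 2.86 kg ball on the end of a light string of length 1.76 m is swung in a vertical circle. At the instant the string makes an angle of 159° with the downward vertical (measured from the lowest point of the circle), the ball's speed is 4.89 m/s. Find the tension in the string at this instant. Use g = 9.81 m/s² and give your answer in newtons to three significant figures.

Take the radial direction toward the centre of the circle as positive. The component of the weight along the string toward the centre is −mg cos φ (φ measured from the bottom), so Newton's second law along the string gives T − mg cos φ = m v²/r.
cos 159° = -0.9336, so T = m(v²/r + g cos φ) = 2.86 × ((4.89)²/1.76 + 9.81 × -0.9336) = 2.86 × (13.59 + (-9.158)) = 2.86 × 4.428 = 12.66 N.

12.7 N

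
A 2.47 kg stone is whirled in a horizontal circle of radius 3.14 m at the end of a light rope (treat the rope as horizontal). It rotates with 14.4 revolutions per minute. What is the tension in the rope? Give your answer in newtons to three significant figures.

ω = 14.4 rev/min × 2π/60 = 1.508 rad/s, so v = ωr = 1.508 × 3.14 = 4.735 m/s.
The tension is the only horizontal force, so it supplies the full centripetal force: T = m v²/r = 2.47 × (4.735)²/3.14 = 2.47 × 22.42/3.14 = 17.64 N.

17.6 N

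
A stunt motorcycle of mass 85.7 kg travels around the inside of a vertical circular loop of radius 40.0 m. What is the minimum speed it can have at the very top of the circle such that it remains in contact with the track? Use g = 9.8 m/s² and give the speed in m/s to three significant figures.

19.8 m/s

At the highest point the centre is directly below, so both the weight and N act inward: N + mg = mv²/r.
At minimum speed N → 0, so mg = mv_min²/r ⇒ v_min = √(g r) = √(9.8 × 40.0) = 19.80 m/s.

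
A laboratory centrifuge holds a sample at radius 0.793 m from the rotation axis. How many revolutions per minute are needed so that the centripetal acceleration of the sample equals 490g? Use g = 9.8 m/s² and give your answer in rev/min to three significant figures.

743 rev/min

Require ω²r = 490g, so ω = √(490 × 9.8/0.793) = 77.82 rad/s.
In rev/min: ω × 60/(2π) = 77.82 × 60/(2π) = 743.1 rev/min.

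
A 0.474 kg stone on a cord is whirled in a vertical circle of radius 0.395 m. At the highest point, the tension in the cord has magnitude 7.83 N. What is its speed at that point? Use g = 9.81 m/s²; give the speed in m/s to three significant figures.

At the top, T + mg = mv²/r, so v = √(r(T/m + g)) = √(0.395 × (7.83/0.474 + 9.81)) = √(0.395 × 26.33) = √10.40 = 3.225 m/s.

3.22 m/s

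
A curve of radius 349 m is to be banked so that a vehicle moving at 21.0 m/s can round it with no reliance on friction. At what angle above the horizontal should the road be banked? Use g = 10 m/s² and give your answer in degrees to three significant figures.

With no friction, the horizontal component of the normal force provides the centripetal force: N sinθ = mv²/r, while N cosθ = mg vertically.
Dividing: tanθ = v²/(r g) = (21.0)²/(349 × 10.0) = 441.0/3490 = 0.1264.
θ = arctan(0.1264) = 7.202°.

7.20°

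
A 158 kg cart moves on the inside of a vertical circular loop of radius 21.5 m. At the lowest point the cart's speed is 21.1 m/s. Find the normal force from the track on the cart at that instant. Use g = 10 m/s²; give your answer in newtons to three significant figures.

At the lowest point, N points up (toward the centre) and the weight mg points down (away from the centre), so the net inward force is N − mg = mv²/r.
N = m(v²/r + g) = 158 × ((21.1)²/21.5 + 10.0) = 158 × (20.71 + 10.0) = 158 × 30.71 = 4852 N.

4850 N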